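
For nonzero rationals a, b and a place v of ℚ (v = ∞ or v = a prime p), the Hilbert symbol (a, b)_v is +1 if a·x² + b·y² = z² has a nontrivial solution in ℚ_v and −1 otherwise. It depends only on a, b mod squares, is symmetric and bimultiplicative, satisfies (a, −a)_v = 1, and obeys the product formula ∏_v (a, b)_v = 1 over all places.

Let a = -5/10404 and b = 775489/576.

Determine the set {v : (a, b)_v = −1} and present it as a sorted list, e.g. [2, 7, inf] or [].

Mod squares: a ≡ -5, b ≡ 6409. Check v ∈ {∞, 2, 3, 5, 11, 13, 17, 29}.
v=29: a=29^0·(≡9), b=29^1·(≡21) mod 29; (9|29)=+1, (21|29)=-1; (−1)^{0·1·14}·(+1)^1·(-1)^0 = +1.
v=17: a=17^-2·(≡6), b=17^1·(≡14) mod 17; (6|17)=-1, (14|17)=-1; (−1)^{-2·1·8}·(-1)^1·(-1)^-2 = -1.
v=∞: -5 < 0 and 6409 > 0  ⇒  (a,b)_∞ = +1.
v=13: a=13^0·(≡2), b=13^1·(≡12) mod 13; (2|13)=-1, (12|13)=+1; (−1)^{0·1·6}·(-1)^1·(+1)^0 = -1.
v=3: a=3^-2·(≡1), b=3^-2·(≡1) mod 3; (1|3)=+1, (1|3)=+1; (−1)^{-2·-2·1}·(+1)^-2·(+1)^-2 = +1.
v=2: v_2(a)=-2, v_2(b)=-6; units ≡ 3, 1 (mod 8); ε·ε+αω+βω = 1·0+-2·0+-6·1 ≡ 0  ⇒  (a,b)_2 = +1.
v=11: a=11^0·(≡8), b=11^2·(≡10) mod 11; (8|11)=-1, (10|11)=-1; (−1)^{0·2·5}·(-1)^2·(-1)^0 = +1.
v=5: a=5^1·(≡1), b=5^0·(≡4) mod 5; (1|5)=+1, (4|5)=+1; (−1)^{1·0·2}·(+1)^0·(+1)^1 = +1.
(-5, 6409 / ℚ) ramifies at {13, 17}: a division algebra.

[13, 17]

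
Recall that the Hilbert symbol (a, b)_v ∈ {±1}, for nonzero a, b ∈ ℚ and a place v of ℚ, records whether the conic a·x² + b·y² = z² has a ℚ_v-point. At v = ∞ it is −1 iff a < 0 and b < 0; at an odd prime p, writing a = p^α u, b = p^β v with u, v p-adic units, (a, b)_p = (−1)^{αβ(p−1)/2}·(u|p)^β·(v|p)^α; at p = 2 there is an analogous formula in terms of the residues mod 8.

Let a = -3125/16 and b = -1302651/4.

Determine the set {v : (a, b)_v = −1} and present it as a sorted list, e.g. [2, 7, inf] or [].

[31, inf]

Mod squares: a ≡ -5, b ≡ -144739. Check v ∈ {∞, 2, 3, 5, 7, 23, 29, 31}.
v=∞: -5 < 0 and -144739 < 0  ⇒  (a,b)_∞ = -1.
v=31: a=31^0·(≡12), b=31^1·(≡27) mod 31; (12|31)=-1, (27|31)=-1; (−1)^{0·1·15}·(-1)^1·(-1)^0 = -1.
v=23: a=23^0·(≡16), b=23^1·(≡3) mod 23; (16|23)=+1, (3|23)=+1; (−1)^{0·1·11}·(+1)^1·(+1)^0 = +1.
v=3: a=3^0·(≡1), b=3^2·(≡2) mod 3; (1|3)=+1, (2|3)=-1; (−1)^{0·2·1}·(+1)^2·(-1)^0 = +1.
v=7: a=7^0·(≡2), b=7^1·(≡4) mod 7; (2|7)=+1, (4|7)=+1; (−1)^{0·1·3}·(+1)^1·(+1)^0 = +1.
v=29: a=29^0·(≡24), b=29^1·(≡15) mod 29; (24|29)=+1, (15|29)=-1; (−1)^{0·1·14}·(+1)^1·(-1)^0 = +1.
v=5: a=5^5·(≡4), b=5^0·(≡1) mod 5; (4|5)=+1, (1|5)=+1; (−1)^{5·0·2}·(+1)^0·(+1)^5 = +1.
v=2: v_2(a)=-4, v_2(b)=-2; units ≡ 3, 5 (mod 8); ε·ε+αω+βω = 1·0+-4·1+-2·1 ≡ 0  ⇒  (a,b)_2 = +1.
|Ram(-5, -144739)| = 2, even; anisotropic at {31, ∞}.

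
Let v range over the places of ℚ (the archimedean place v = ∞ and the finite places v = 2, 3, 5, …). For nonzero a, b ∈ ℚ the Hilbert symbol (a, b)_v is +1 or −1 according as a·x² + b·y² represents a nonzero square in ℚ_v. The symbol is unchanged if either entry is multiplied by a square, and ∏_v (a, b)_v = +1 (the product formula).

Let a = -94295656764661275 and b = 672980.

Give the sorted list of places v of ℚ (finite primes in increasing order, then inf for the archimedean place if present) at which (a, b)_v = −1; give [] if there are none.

Mod squares: a ≡ -3059, b ≡ 168245. Check v ∈ {∞, 2, 3, 5, 7, 11, 19, 23}.
v=11: a=11^4·(≡6), b=11^1·(≡9) mod 11; (6|11)=-1, (9|11)=+1; (−1)^{4·1·5}·(-1)^1·(+1)^4 = -1.
v=19: a=19^3·(≡3), b=19^1·(≡4) mod 19; (3|19)=-1, (4|19)=+1; (−1)^{3·1·9}·(-1)^1·(+1)^3 = +1.
v=7: a=7^3·(≡4), b=7^1·(≡2) mod 7; (4|7)=+1, (2|7)=+1; (−1)^{3·1·3}·(+1)^1·(+1)^3 = -1.
v=2: v_2(a)=0, v_2(b)=2; units ≡ 5, 5 (mod 8); ε·ε+αω+βω = 0·0+0·1+2·1 ≡ 0  ⇒  (a,b)_2 = +1.
v=∞: -3059 < 0 and 168245 > 0  ⇒  (a,b)_∞ = +1.
v=23: a=23^3·(≡17), b=23^1·(≡4) mod 23; (17|23)=-1, (4|23)=+1; (−1)^{3·1·11}·(-1)^1·(+1)^3 = +1.
v=3: a=3^2·(≡1), b=3^0·(≡2) mod 3; (1|3)=+1, (2|3)=-1; (−1)^{2·0·1}·(+1)^0·(-1)^2 = +1.
v=5: a=5^2·(≡4), b=5^1·(≡1) mod 5; (4|5)=+1, (1|5)=+1; (−1)^{2·1·2}·(+1)^1·(+1)^2 = +1.
Ram(-3059, 168245) = {7, 11}; no ℚ_7-point on the conic.

[7, 11]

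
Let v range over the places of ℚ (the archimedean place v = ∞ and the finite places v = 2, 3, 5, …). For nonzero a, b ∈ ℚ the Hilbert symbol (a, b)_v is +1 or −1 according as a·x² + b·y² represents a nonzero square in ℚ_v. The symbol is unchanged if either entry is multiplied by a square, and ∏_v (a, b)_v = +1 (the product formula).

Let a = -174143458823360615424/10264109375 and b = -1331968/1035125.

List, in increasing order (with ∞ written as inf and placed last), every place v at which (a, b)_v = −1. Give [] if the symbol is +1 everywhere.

[5, 23, 29, inf]

(a, b) ≡ (-32897107, -215) mod (ℚ^×)²; places V = {2, 3, 5, 7, 11, 13, 23, 29, 31, 37, 43, ∞}.
(a,b)_∞: sgn(-32897107)=−, sgn(-215)=−, so -1.
(a,b)_29: α=1, u≡19; β=0, v≡27 (mod 29); (19|29)=-1, (27|29)=-1; sign (−1)^0·-1^0·-1^1 = -1.
(a,b)_13: α=-4, u≡3; β=-2, v≡6 (mod 13); (3|13)=+1, (6|13)=-1; sign (−1)^0·+1^-2·-1^-4 = +1.
(a,b)_37: α=1, u≡3; β=0, v≡11 (mod 37); (3|37)=+1, (11|37)=+1; sign (−1)^0·+1^0·+1^1 = +1.
(a,b)_3: α=12, u≡2; β=0, v≡1 (mod 3); (2|3)=-1, (1|3)=+1; sign (−1)^0·-1^0·+1^12 = +1.
(a,b)_7: α=0, u≡2; β=-2, v≡1 (mod 7); (2|7)=+1, (1|7)=+1; sign (−1)^0·+1^-2·+1^0 = +1.
(a,b)_11: α=2, u≡8; β=2, v≡1 (mod 11); (8|11)=-1, (1|11)=+1; sign (−1)^0·-1^2·+1^2 = +1.
(a,b)_43: α=3, u≡5; β=1, v≡38 (mod 43); (5|43)=-1, (38|43)=+1; sign (−1)^1·-1^1·+1^3 = +1.
(a,b)_23: α=-1, u≡7; β=0, v≡10 (mod 23); (7|23)=-1, (10|23)=-1; sign (−1)^0·-1^0·-1^-1 = -1.
(a,b)_5: α=-6, u≡2; β=-3, v≡2 (mod 5); (2|5)=-1, (2|5)=-1; sign (−1)^0·-1^-3·-1^-6 = -1.
(a,b)_2: α=10, β=8; u≡5, v≡1 (mod 8); ε(u)ε(v)=0·0, αω(v)=10·0, βω(u)=8·1; sum ≡ 0  ⇒  +1.
(a,b)_31: α=1, u≡27; β=0, v≡10 (mod 31); (27|31)=-1, (10|31)=+1; sign (−1)^0·-1^0·+1^1 = +1.
|Ram(-32897107, -215)| = 4, even; anisotropic at {5, 23, 29, ∞}.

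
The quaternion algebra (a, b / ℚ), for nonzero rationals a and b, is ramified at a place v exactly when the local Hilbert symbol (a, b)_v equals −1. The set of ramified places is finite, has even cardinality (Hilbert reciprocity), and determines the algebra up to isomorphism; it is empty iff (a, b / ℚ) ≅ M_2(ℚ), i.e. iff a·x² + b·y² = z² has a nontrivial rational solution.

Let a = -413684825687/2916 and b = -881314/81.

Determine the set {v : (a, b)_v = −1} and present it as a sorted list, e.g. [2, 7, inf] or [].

[17, inf]

Mod squares: a ≡ -23, b ≡ -34. Check v ∈ {∞, 2, 3, 7, 17, 23}.
v=∞: -23 < 0 and -34 < 0  ⇒  (a,b)_∞ = -1.
v=2: v_2(a)=-2, v_2(b)=1; units ≡ 1, 7 (mod 8); ε·ε+αω+βω = 0·1+-2·0+1·0 ≡ 0  ⇒  (a,b)_2 = +1.
v=23: a=23^3·(≡15), b=23^2·(≡3) mod 23; (15|23)=-1, (3|23)=+1; (−1)^{3·2·11}·(-1)^2·(+1)^3 = +1.
v=17: a=17^2·(≡5), b=17^1·(≡15) mod 17; (5|17)=-1, (15|17)=+1; (−1)^{2·1·8}·(-1)^1·(+1)^2 = -1.
v=3: a=3^-6·(≡1), b=3^-4·(≡2) mod 3; (1|3)=+1, (2|3)=-1; (−1)^{-6·-4·1}·(+1)^-4·(-1)^-6 = +1.
v=7: a=7^6·(≡3), b=7^2·(≡1) mod 7; (3|7)=-1, (1|7)=+1; (−1)^{6·2·3}·(-1)^2·(+1)^6 = +1.
(-23, -34 / ℚ) ramifies at {17, ∞}: a division algebra.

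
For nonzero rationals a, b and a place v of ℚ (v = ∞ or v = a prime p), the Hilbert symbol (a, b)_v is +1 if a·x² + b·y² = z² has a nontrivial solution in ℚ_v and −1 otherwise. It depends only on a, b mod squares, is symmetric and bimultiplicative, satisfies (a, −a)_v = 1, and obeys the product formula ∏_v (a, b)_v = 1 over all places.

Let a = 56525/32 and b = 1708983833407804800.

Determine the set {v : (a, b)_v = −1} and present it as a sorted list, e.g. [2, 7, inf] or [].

[7, 17]

Mod squares: a ≡ 4522, b ≡ 21318. Check v ∈ {∞, 2, 3, 5, 7, 11, 17, 19}.
v=2: v_2(a)=-5, v_2(b)=7; units ≡ 5, 3 (mod 8); ε·ε+αω+βω = 0·1+-5·1+7·1 ≡ 0  ⇒  (a,b)_2 = +1.
v=19: a=19^1·(≡14), b=19^3·(≡4) mod 19; (14|19)=-1, (4|19)=+1; (−1)^{1·3·9}·(-1)^3·(+1)^1 = +1.
v=∞: 4522 > 0 and 21318 > 0  ⇒  (a,b)_∞ = +1.
v=5: a=5^2·(≡3), b=5^2·(≡2) mod 5; (3|5)=-1, (2|5)=-1; (−1)^{2·2·2}·(-1)^2·(-1)^2 = +1.
v=11: a=11^0·(≡4), b=11^3·(≡10) mod 11; (4|11)=+1, (10|11)=-1; (−1)^{0·3·5}·(+1)^3·(-1)^0 = +1.
v=3: a=3^0·(≡1), b=3^5·(≡2) mod 3; (1|3)=+1, (2|3)=-1; (−1)^{0·5·1}·(+1)^5·(-1)^0 = +1.
v=17: a=17^1·(≡12), b=17^3·(≡15) mod 17; (12|17)=-1, (15|17)=+1; (−1)^{1·3·8}·(-1)^3·(+1)^1 = -1.
v=7: a=7^1·(≡1), b=7^2·(≡5) mod 7; (1|7)=+1, (5|7)=-1; (−1)^{1·2·3}·(+1)^2·(-1)^1 = -1.
|Ram(4522, 21318)| = 2, even; anisotropic at {7, 17}.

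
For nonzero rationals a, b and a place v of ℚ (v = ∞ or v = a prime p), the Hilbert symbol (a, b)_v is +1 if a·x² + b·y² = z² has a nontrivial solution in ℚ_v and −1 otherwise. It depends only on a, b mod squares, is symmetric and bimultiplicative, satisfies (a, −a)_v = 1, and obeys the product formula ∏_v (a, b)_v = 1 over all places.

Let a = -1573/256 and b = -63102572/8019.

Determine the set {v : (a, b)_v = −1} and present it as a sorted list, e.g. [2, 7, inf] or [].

[2, inf]

Mod squares: a ≡ -13, b ≡ -3553. Check v ∈ {∞, 2, 3, 11, 13, 17, 19}.
v=17: a=17^0·(≡8), b=17^3·(≡12) mod 17; (8|17)=+1, (12|17)=-1; (−1)^{0·3·8}·(+1)^3·(-1)^0 = +1.
v=19: a=19^0·(≡11), b=19^1·(≡12) mod 19; (11|19)=+1, (12|19)=-1; (−1)^{0·1·9}·(+1)^1·(-1)^0 = +1.
v=∞: -13 < 0 and -3553 < 0  ⇒  (a,b)_∞ = -1.
v=11: a=11^2·(≡3), b=11^-1·(≡2) mod 11; (3|11)=+1, (2|11)=-1; (−1)^{2·-1·5}·(+1)^-1·(-1)^2 = +1.
v=2: v_2(a)=-8, v_2(b)=2; units ≡ 3, 7 (mod 8); ε·ε+αω+βω = 1·1+-8·0+2·1 ≡ 1  ⇒  (a,b)_2 = -1.
v=3: a=3^0·(≡2), b=3^-6·(≡2) mod 3; (2|3)=-1, (2|3)=-1; (−1)^{0·-6·1}·(-1)^-6·(-1)^0 = +1.
v=13: a=13^1·(≡1), b=13^2·(≡1) mod 13; (1|13)=+1, (1|13)=+1; (−1)^{1·2·6}·(+1)^2·(+1)^1 = +1.
Ram(-13, -3553) = {2, ∞}; no ℚ_2-point on the conic.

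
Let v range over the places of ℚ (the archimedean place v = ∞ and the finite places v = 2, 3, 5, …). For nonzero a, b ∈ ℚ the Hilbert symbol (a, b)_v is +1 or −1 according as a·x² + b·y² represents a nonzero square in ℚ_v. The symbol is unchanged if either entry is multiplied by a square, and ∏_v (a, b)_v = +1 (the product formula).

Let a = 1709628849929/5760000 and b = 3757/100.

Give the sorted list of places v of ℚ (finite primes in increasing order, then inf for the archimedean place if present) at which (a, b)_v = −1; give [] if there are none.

[7, 11]

(a, b) ≡ (1001, 13) mod (ℚ^×)²; places V = {2, 3, 5, 7, 11, 13, 17, ∞}.
(a,b)_13: α=3, u≡10; β=1, v≡9 (mod 13); (10|13)=+1, (9|13)=+1; sign (−1)^0·+1^1·+1^3 = +1.
(a,b)_17: α=4, u≡8; β=2, v≡2 (mod 17); (8|17)=+1, (2|17)=+1; sign (−1)^0·+1^2·+1^4 = +1.
(a,b)_5: α=-4, u≡4; β=-2, v≡3 (mod 5); (4|5)=+1, (3|5)=-1; sign (−1)^0·+1^-2·-1^-4 = +1.
(a,b)_∞: sgn(1001)=+, sgn(13)=+, so +1.
(a,b)_3: α=-2, u≡2; β=0, v≡1 (mod 3); (2|3)=-1, (1|3)=+1; sign (−1)^0·-1^0·+1^-2 = +1.
(a,b)_7: α=1, u≡3; β=0, v≡6 (mod 7); (3|7)=-1, (6|7)=-1; sign (−1)^0·-1^0·-1^1 = -1.
(a,b)_2: α=-10, β=-2; u≡1, v≡5 (mod 8); ε(u)ε(v)=0·0, αω(v)=-10·1, βω(u)=-2·0; sum ≡ 0  ⇒  +1.
(a,b)_11: α=3, u≡5; β=0, v≡6 (mod 11); (5|11)=+1, (6|11)=-1; sign (−1)^0·+1^0·-1^3 = -1.
(1001, 13 / ℚ) ramifies at {7, 11}: a division algebra.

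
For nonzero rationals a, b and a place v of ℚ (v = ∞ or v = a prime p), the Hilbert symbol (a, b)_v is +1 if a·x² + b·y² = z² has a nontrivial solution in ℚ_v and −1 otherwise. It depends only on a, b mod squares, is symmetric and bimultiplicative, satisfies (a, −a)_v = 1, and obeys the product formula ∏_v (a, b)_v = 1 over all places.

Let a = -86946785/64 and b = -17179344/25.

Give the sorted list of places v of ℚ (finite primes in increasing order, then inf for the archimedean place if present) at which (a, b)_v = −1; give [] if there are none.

[2, 7, 19, inf]

Mod squares: a ≡ -103385, b ≡ -119301. Check v ∈ {∞, 2, 3, 5, 7, 13, 19, 23, 29, 31}.
v=29: a=29^3·(≡10), b=29^0·(≡23) mod 29; (10|29)=-1, (23|29)=+1; (−1)^{3·0·14}·(-1)^0·(+1)^3 = +1.
v=∞: -103385 < 0 and -119301 < 0  ⇒  (a,b)_∞ = -1.
v=31: a=31^1·(≡26), b=31^0·(≡2) mod 31; (26|31)=-1, (2|31)=+1; (−1)^{1·0·15}·(-1)^0·(+1)^1 = +1.
v=3: a=3^0·(≡1), b=3^3·(≡1) mod 3; (1|3)=+1, (1|3)=+1; (−1)^{0·3·1}·(+1)^3·(+1)^0 = +1.
v=19: a=19^0·(≡12), b=19^1·(≡12) mod 19; (12|19)=-1, (12|19)=-1; (−1)^{0·1·9}·(-1)^1·(-1)^0 = -1.
v=7: a=7^0·(≡5), b=7^1·(≡2) mod 7; (5|7)=-1, (2|7)=+1; (−1)^{0·1·3}·(-1)^1·(+1)^0 = -1.
v=13: a=13^0·(≡3), b=13^1·(≡12) mod 13; (3|13)=+1, (12|13)=+1; (−1)^{0·1·6}·(+1)^1·(+1)^0 = +1.
v=2: v_2(a)=-6, v_2(b)=4; units ≡ 7, 3 (mod 8); ε·ε+αω+βω = 1·1+-6·1+4·0 ≡ 1  ⇒  (a,b)_2 = -1.
v=5: a=5^1·(≡2), b=5^-2·(≡1) mod 5; (2|5)=-1, (1|5)=+1; (−1)^{1·-2·2}·(-1)^-2·(+1)^1 = +1.
v=23: a=23^1·(≡3), b=23^1·(≡10) mod 23; (3|23)=+1, (10|23)=-1; (−1)^{1·1·11}·(+1)^1·(-1)^1 = +1.
|Ram(-103385, -119301)| = 4, even; anisotropic at {2, 7, 19, ∞}.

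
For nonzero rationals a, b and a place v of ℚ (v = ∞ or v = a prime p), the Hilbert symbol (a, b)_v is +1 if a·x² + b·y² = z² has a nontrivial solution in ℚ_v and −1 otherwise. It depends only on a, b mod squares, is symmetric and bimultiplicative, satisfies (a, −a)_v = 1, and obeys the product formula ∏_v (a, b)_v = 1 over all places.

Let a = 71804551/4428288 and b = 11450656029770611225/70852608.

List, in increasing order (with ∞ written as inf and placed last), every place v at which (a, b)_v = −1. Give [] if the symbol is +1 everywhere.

Mod squares: a ≡ 17342, b ≡ 249458. Check v ∈ {∞, 2, 3, 5, 7, 11, 13, 17, 23, 29, 31}.
v=2: v_2(a)=-9, v_2(b)=-13; units ≡ 7, 1 (mod 8); ε·ε+αω+βω = 1·0+-9·0+-13·0 ≡ 0  ⇒  (a,b)_2 = +1.
v=11: a=11^0·(≡7), b=11^1·(≡6) mod 11; (7|11)=-1, (6|11)=-1; (−1)^{0·1·5}·(-1)^1·(-1)^0 = -1.
v=7: a=7^2·(≡3), b=7^0·(≡5) mod 7; (3|7)=-1, (5|7)=-1; (−1)^{2·0·3}·(-1)^0·(-1)^2 = +1.
v=5: a=5^0·(≡2), b=5^2·(≡3) mod 5; (2|5)=-1, (3|5)=-1; (−1)^{0·2·2}·(-1)^2·(-1)^0 = +1.
v=29: a=29^1·(≡17), b=29^3·(≡27) mod 29; (17|29)=-1, (27|29)=-1; (−1)^{1·3·14}·(-1)^3·(-1)^1 = +1.
v=17: a=17^0·(≡4), b=17^3·(≡7) mod 17; (4|17)=+1, (7|17)=-1; (−1)^{0·3·8}·(+1)^3·(-1)^0 = +1.
v=31: a=31^-2·(≡23), b=31^-2·(≡8) mod 31; (23|31)=-1, (8|31)=+1; (−1)^{-2·-2·15}·(-1)^-2·(+1)^-2 = +1.
v=13: a=13^3·(≡2), b=13^4·(≡10) mod 13; (2|13)=-1, (10|13)=+1; (−1)^{3·4·6}·(-1)^4·(+1)^3 = +1.
v=∞: 17342 > 0 and 249458 > 0  ⇒  (a,b)_∞ = +1.
v=3: a=3^-2·(≡2), b=3^-2·(≡2) mod 3; (2|3)=-1, (2|3)=-1; (−1)^{-2·-2·1}·(-1)^-2·(-1)^-2 = +1.
v=23: a=23^1·(≡13), b=23^3·(≡8) mod 23; (13|23)=+1, (8|23)=+1; (−1)^{1·3·11}·(+1)^3·(+1)^1 = -1.
|Ram(17342, 249458)| = 2, even; anisotropic at {11, 23}.

[11, 23]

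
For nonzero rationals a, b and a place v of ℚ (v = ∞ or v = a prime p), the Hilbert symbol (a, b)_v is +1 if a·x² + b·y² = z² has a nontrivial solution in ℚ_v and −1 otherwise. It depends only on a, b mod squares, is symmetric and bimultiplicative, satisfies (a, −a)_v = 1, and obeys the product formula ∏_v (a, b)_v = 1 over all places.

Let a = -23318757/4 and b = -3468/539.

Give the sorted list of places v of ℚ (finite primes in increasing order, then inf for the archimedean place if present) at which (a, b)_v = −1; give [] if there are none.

(a, b) ≡ (-437, -33) mod (ℚ^×)²; places V = {2, 3, 7, 11, 17, 19, 23, ∞}.
(a,b)_2: α=-2, β=2; u≡3, v≡7 (mod 8); ε(u)ε(v)=1·1, αω(v)=-2·0, βω(u)=2·1; sum ≡ 1  ⇒  -1.
(a,b)_23: α=1, u≡1; β=0, v≡12 (mod 23); (1|23)=+1, (12|23)=+1; sign (−1)^0·+1^0·+1^1 = +1.
(a,b)_7: α=2, u≡4; β=-2, v≡1 (mod 7); (4|7)=+1, (1|7)=+1; sign (−1)^0·+1^-2·+1^2 = +1.
(a,b)_11: α=2, u≡9; β=-1, v≡6 (mod 11); (9|11)=+1, (6|11)=-1; sign (−1)^0·+1^-1·-1^2 = +1.
(a,b)_∞: sgn(-437)=−, sgn(-33)=−, so -1.
(a,b)_17: α=0, u≡6; β=2, v≡16 (mod 17); (6|17)=-1, (16|17)=+1; sign (−1)^0·-1^2·+1^0 = +1.
(a,b)_19: α=1, u≡10; β=0, v≡4 (mod 19); (10|19)=-1, (4|19)=+1; sign (−1)^0·-1^0·+1^1 = +1.
(a,b)_3: α=2, u≡1; β=1, v≡1 (mod 3); (1|3)=+1, (1|3)=+1; sign (−1)^0·+1^1·+1^2 = +1.
|Ram(-437, -33)| = 2, even; anisotropic at {2, ∞}.

[2, inf]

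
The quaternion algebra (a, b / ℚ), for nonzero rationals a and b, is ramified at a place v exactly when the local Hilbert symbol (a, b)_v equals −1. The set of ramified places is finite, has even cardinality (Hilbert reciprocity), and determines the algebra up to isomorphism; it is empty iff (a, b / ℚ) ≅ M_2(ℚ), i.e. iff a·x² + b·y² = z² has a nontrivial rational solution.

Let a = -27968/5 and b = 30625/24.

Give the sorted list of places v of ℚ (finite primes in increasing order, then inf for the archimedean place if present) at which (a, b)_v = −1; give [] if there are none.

(a, b) ≡ (-2185, 6) mod (ℚ^×)²; places V = {2, 3, 5, 7, 19, 23, ∞}.
(a,b)_3: α=0, u≡2; β=-1, v≡2 (mod 3); (2|3)=-1, (2|3)=-1; sign (−1)^0·-1^-1·-1^0 = -1.
(a,b)_19: α=1, u≡2; β=0, v≡7 (mod 19); (2|19)=-1, (7|19)=+1; sign (−1)^0·-1^0·+1^1 = +1.
(a,b)_2: α=6, β=-3; u≡7, v≡3 (mod 8); ε(u)ε(v)=1·1, αω(v)=6·1, βω(u)=-3·0; sum ≡ 1  ⇒  -1.
(a,b)_∞: sgn(-2185)=−, sgn(6)=+, so +1.
(a,b)_5: α=-1, u≡2; β=4, v≡1 (mod 5); (2|5)=-1, (1|5)=+1; sign (−1)^0·-1^4·+1^-1 = +1.
(a,b)_7: α=0, u≡5; β=2, v≡3 (mod 7); (5|7)=-1, (3|7)=-1; sign (−1)^0·-1^2·-1^0 = +1.
(a,b)_23: α=1, u≡19; β=0, v≡12 (mod 23); (19|23)=-1, (12|23)=+1; sign (−1)^0·-1^0·+1^1 = +1.
(-2185, 6 / ℚ) ramifies at {2, 3}: a division algebra.

[2, 3]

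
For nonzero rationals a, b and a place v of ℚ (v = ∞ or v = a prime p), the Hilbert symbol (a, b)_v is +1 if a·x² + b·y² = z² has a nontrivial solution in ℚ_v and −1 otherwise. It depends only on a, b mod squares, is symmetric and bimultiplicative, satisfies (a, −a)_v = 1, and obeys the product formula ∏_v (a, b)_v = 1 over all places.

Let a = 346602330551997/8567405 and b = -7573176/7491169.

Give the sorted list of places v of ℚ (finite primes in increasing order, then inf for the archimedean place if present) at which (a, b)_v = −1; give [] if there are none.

[29, 31]

(a, b) ≡ (2665, -23374) mod (ℚ^×)²; places V = {2, 3, 5, 7, 11, 13, 17, 23, 29, 31, 41, ∞}.
(a,b)_5: α=-1, u≡2; β=0, v≡1 (mod 5); (2|5)=-1, (1|5)=+1; sign (−1)^0·-1^0·+1^-1 = +1.
(a,b)_11: α=-2, u≡4; β=0, v≡4 (mod 11); (4|11)=+1, (4|11)=+1; sign (−1)^0·+1^0·+1^-2 = +1.
(a,b)_∞: sgn(2665)=+, sgn(-23374)=−, so +1.
(a,b)_13: α=3, u≡12; β=1, v≡3 (mod 13); (12|13)=+1, (3|13)=+1; sign (−1)^0·+1^1·+1^3 = +1.
(a,b)_29: α=2, u≡8; β=1, v≡6 (mod 29); (8|29)=-1, (6|29)=+1; sign (−1)^0·-1^1·+1^2 = -1.
(a,b)_31: α=2, u≡30; β=1, v≡22 (mod 31); (30|31)=-1, (22|31)=-1; sign (−1)^0·-1^1·-1^2 = -1.
(a,b)_2: α=0, β=3; u≡1, v≡1 (mod 8); ε(u)ε(v)=0·0, αω(v)=0·0, βω(u)=3·0; sum ≡ 0  ⇒  +1.
(a,b)_23: α=2, u≡7; β=-2, v≡5 (mod 23); (7|23)=-1, (5|23)=-1; sign (−1)^0·-1^-2·-1^2 = +1.
(a,b)_3: α=2, u≡1; β=4, v≡2 (mod 3); (1|3)=+1, (2|3)=-1; sign (−1)^0·+1^4·-1^2 = +1.
(a,b)_41: α=1, u≡24; β=0, v≡10 (mod 41); (24|41)=-1, (10|41)=+1; sign (−1)^0·-1^0·+1^1 = +1.
(a,b)_17: α=-2, u≡8; β=-2, v≡4 (mod 17); (8|17)=+1, (4|17)=+1; sign (−1)^0·+1^-2·+1^-2 = +1.
(a,b)_7: α=-2, u≡5; β=-2, v≡5 (mod 7); (5|7)=-1, (5|7)=-1; sign (−1)^0·-1^-2·-1^-2 = +1.
(2665, -23374 / ℚ) ramifies at {29, 31}: a division algebra.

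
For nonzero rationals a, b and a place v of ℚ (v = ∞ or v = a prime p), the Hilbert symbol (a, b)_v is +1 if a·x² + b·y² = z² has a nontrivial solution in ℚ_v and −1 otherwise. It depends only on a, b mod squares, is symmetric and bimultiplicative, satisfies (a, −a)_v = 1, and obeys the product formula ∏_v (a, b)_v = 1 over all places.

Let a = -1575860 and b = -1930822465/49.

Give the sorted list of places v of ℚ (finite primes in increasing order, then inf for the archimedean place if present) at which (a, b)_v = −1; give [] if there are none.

(a, b) ≡ (-393965, -13585) mod (ℚ^×)²; places V = {2, 5, 7, 11, 13, 19, 29, ∞}.
(a,b)_2: α=2, β=0; u≡3, v≡7 (mod 8); ε(u)ε(v)=1·1, αω(v)=2·0, βω(u)=0·1; sum ≡ 1  ⇒  -1.
(a,b)_13: α=1, u≡5; β=3, v≡2 (mod 13); (5|13)=-1, (2|13)=-1; sign (−1)^0·-1^3·-1^1 = +1.
(a,b)_∞: sgn(-393965)=−, sgn(-13585)=−, so -1.
(a,b)_7: α=0, u≡1; β=-2, v≡2 (mod 7); (1|7)=+1, (2|7)=+1; sign (−1)^0·+1^-2·+1^0 = +1.
(a,b)_11: α=1, u≡4; β=1, v≡10 (mod 11); (4|11)=+1, (10|11)=-1; sign (−1)^1·+1^1·-1^1 = +1.
(a,b)_5: α=1, u≡3; β=1, v≡3 (mod 5); (3|5)=-1, (3|5)=-1; sign (−1)^0·-1^1·-1^1 = +1.
(a,b)_29: α=1, u≡6; β=2, v≡25 (mod 29); (6|29)=+1, (25|29)=+1; sign (−1)^0·+1^2·+1^1 = +1.
(a,b)_19: α=1, u≡14; β=1, v≡4 (mod 19); (14|19)=-1, (4|19)=+1; sign (−1)^1·-1^1·+1^1 = +1.
Ram(-393965, -13585) = {2, ∞}; no ℚ_2-point on the conic.

[2, inf]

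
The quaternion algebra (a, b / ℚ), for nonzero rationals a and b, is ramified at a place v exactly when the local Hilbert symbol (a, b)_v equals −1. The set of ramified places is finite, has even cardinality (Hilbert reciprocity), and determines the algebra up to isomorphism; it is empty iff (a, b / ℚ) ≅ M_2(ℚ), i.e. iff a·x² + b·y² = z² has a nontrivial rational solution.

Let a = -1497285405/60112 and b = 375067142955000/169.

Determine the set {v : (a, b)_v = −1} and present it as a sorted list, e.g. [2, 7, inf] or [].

Mod squares: a ≡ -13585, b ≡ 782. Check v ∈ {∞, 2, 3, 5, 7, 11, 13, 17, 19, 23}.
v=7: a=7^2·(≡1), b=7^0·(≡6) mod 7; (1|7)=+1, (6|7)=-1; (−1)^{2·0·3}·(+1)^0·(-1)^2 = +1.
v=11: a=11^1·(≡2), b=11^0·(≡3) mod 11; (2|11)=-1, (3|11)=+1; (−1)^{1·0·5}·(-1)^0·(+1)^1 = +1.
v=17: a=17^-2·(≡4), b=17^1·(≡12) mod 17; (4|17)=+1, (12|17)=-1; (−1)^{-2·1·8}·(+1)^1·(-1)^-2 = +1.
v=13: a=13^-1·(≡11), b=13^-2·(≡2) mod 13; (11|13)=-1, (2|13)=-1; (−1)^{-1·-2·6}·(-1)^-2·(-1)^-1 = -1.
v=3: a=3^4·(≡2), b=3^12·(≡2) mod 3; (2|3)=-1, (2|3)=-1; (−1)^{4·12·1}·(-1)^12·(-1)^4 = +1.
v=∞: -13585 < 0 and 782 > 0  ⇒  (a,b)_∞ = +1.
v=23: a=23^0·(≡1), b=23^1·(≡21) mod 23; (1|23)=+1, (21|23)=-1; (−1)^{0·1·11}·(+1)^1·(-1)^0 = +1.
v=5: a=5^1·(≡2), b=5^4·(≡2) mod 5; (2|5)=-1, (2|5)=-1; (−1)^{1·4·2}·(-1)^4·(-1)^1 = -1.
v=2: v_2(a)=-4, v_2(b)=3; units ≡ 7, 7 (mod 8); ε·ε+αω+βω = 1·1+-4·0+3·0 ≡ 1  ⇒  (a,b)_2 = -1.
v=19: a=19^3·(≡1), b=19^2·(≡18) mod 19; (1|19)=+1, (18|19)=-1; (−1)^{3·2·9}·(+1)^2·(-1)^3 = -1.
(-13585, 782 / ℚ) ramifies at {2, 5, 13, 19}: a division algebra.

[2, 5, 13, 19]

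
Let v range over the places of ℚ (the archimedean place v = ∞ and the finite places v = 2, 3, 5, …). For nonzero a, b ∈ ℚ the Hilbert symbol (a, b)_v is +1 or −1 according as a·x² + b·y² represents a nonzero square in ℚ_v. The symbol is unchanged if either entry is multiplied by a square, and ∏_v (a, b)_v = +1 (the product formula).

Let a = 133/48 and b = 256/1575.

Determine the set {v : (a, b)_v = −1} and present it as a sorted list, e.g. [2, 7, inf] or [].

(a, b) ≡ (399, 7) mod (ℚ^×)²; places V = {2, 3, 5, 7, 19, ∞}.
(a,b)_7: α=1, u≡2; β=-1, v≡4 (mod 7); (2|7)=+1, (4|7)=+1; sign (−1)^1·+1^-1·+1^1 = -1.
(a,b)_∞: sgn(399)=+, sgn(7)=+, so +1.
(a,b)_3: α=-1, u≡1; β=-2, v≡1 (mod 3); (1|3)=+1, (1|3)=+1; sign (−1)^0·+1^-2·+1^-1 = +1.
(a,b)_2: α=-4, β=8; u≡7, v≡7 (mod 8); ε(u)ε(v)=1·1, αω(v)=-4·0, βω(u)=8·0; sum ≡ 1  ⇒  -1.
(a,b)_19: α=1, u≡14; β=0, v≡5 (mod 19); (14|19)=-1, (5|19)=+1; sign (−1)^0·-1^0·+1^1 = +1.
(a,b)_5: α=0, u≡1; β=-2, v≡2 (mod 5); (1|5)=+1, (2|5)=-1; sign (−1)^0·+1^-2·-1^0 = +1.
(399, 7 / ℚ) ramifies at {2, 7}: a division algebra.

[2, 7]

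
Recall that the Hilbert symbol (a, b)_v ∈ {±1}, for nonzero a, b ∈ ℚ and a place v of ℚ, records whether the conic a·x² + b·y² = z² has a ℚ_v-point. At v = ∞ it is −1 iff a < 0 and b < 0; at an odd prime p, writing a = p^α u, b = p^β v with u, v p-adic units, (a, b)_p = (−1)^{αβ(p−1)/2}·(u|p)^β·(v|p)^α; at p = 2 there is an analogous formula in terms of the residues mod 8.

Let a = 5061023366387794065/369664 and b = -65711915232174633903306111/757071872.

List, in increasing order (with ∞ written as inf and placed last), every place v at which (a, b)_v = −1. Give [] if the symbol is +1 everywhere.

Mod squares: a ≡ 65, b ≡ -17342. Check v ∈ {∞, 2, 3, 5, 11, 13, 19, 23, 29, 31, 43, 47}.
v=19: a=19^-2·(≡18), b=19^-2·(≡9) mod 19; (18|19)=-1, (9|19)=+1; (−1)^{-2·-2·9}·(-1)^-2·(+1)^-2 = +1.
v=2: v_2(a)=-10, v_2(b)=-21; units ≡ 1, 1 (mod 8); ε·ε+αω+βω = 0·0+-10·0+-21·0 ≡ 0  ⇒  (a,b)_2 = +1.
v=∞: 65 > 0 and -17342 < 0  ⇒  (a,b)_∞ = +1.
v=13: a=13^1·(≡8), b=13^1·(≡5) mod 13; (8|13)=-1, (5|13)=-1; (−1)^{1·1·6}·(-1)^1·(-1)^1 = +1.
v=31: a=31^0·(≡11), b=31^2·(≡8) mod 31; (11|31)=-1, (8|31)=+1; (−1)^{0·2·15}·(-1)^2·(+1)^0 = +1.
v=43: a=43^2·(≡37), b=43^4·(≡7) mod 43; (37|43)=-1, (7|43)=-1; (−1)^{2·4·21}·(-1)^4·(-1)^2 = +1.
v=3: a=3^4·(≡2), b=3^4·(≡1) mod 3; (2|3)=-1, (1|3)=+1; (−1)^{4·4·1}·(-1)^4·(+1)^4 = +1.
v=23: a=23^4·(≡11), b=23^5·(≡22) mod 23; (11|23)=-1, (22|23)=-1; (−1)^{4·5·11}·(-1)^5·(-1)^4 = -1.
v=11: a=11^0·(≡2), b=11^2·(≡5) mod 11; (2|11)=-1, (5|11)=+1; (−1)^{0·2·5}·(-1)^2·(+1)^0 = +1.
v=29: a=29^2·(≡23), b=29^3·(≡17) mod 29; (23|29)=+1, (17|29)=-1; (−1)^{2·3·14}·(+1)^3·(-1)^2 = +1.
v=5: a=5^1·(≡2), b=5^0·(≡2) mod 5; (2|5)=-1, (2|5)=-1; (−1)^{1·0·2}·(-1)^0·(-1)^1 = -1.
v=47: a=47^2·(≡36), b=47^0·(≡7) mod 47; (36|47)=+1, (7|47)=+1; (−1)^{2·0·23}·(+1)^0·(+1)^2 = +1.
(65, -17342 / ℚ) ramifies at {5, 23}: a division algebra.

[5, 23]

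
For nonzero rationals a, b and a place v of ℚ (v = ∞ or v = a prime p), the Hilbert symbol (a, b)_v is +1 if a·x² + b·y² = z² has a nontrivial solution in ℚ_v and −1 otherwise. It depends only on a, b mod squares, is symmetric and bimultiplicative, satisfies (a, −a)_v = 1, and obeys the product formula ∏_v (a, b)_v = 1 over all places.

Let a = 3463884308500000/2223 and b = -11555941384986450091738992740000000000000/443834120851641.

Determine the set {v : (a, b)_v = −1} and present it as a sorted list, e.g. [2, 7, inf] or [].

[2, 5, 13, 29]

(a, b) ≡ (83047822, -28985) mod (ℚ^×)²; places V = {2, 3, 5, 7, 11, 13, 17, 19, 29, 31, ∞}.
(a,b)_11: α=1, u≡6; β=5, v≡3 (mod 11); (6|11)=-1, (3|11)=+1; sign (−1)^1·-1^5·+1^1 = +1.
(a,b)_∞: sgn(83047822)=+, sgn(-28985)=−, so +1.
(a,b)_29: α=3, u≡8; β=8, v≡10 (mod 29); (8|29)=-1, (10|29)=-1; sign (−1)^0·-1^8·-1^3 = -1.
(a,b)_2: α=5, β=14; u≡7, v≡7 (mod 8); ε(u)ε(v)=1·1, αω(v)=5·0, βω(u)=14·0; sum ≡ 1  ⇒  -1.
(a,b)_7: α=2, u≡1; β=2, v≡1 (mod 7); (1|7)=+1, (1|7)=+1; sign (−1)^0·+1^2·+1^2 = +1.
(a,b)_13: α=-1, u≡4; β=-4, v≡6 (mod 13); (4|13)=+1, (6|13)=-1; sign (−1)^0·+1^-4·-1^-1 = -1.
(a,b)_19: α=-1, u≡9; β=-2, v≡5 (mod 19); (9|19)=+1, (5|19)=+1; sign (−1)^0·+1^-2·+1^-1 = +1.
(a,b)_31: α=1, u≡16; β=3, v≡23 (mod 31); (16|31)=+1, (23|31)=-1; sign (−1)^1·+1^3·-1^1 = +1.
(a,b)_3: α=-2, u≡1; β=-16, v≡1 (mod 3); (1|3)=+1, (1|3)=+1; sign (−1)^0·+1^-16·+1^-2 = +1.
(a,b)_5: α=6, u≡3; β=13, v≡2 (mod 5); (3|5)=-1, (2|5)=-1; sign (−1)^0·-1^13·-1^6 = -1.
(a,b)_17: α=1, u≡12; β=3, v≡12 (mod 17); (12|17)=-1, (12|17)=-1; sign (−1)^0·-1^3·-1^1 = +1.
(83047822, -28985 / ℚ) ramifies at {2, 5, 13, 29}: a division algebra.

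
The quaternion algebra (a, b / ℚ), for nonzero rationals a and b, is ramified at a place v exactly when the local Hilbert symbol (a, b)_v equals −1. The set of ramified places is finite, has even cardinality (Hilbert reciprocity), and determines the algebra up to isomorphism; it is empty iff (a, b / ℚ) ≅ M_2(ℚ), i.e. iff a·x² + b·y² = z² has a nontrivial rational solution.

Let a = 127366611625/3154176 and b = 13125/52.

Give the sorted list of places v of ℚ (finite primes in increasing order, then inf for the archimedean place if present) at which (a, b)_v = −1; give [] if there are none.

[5, 13]

Mod squares: a ≡ 50065, b ≡ 273. Check v ∈ {∞, 2, 3, 5, 7, 11, 13, 17, 19, 29, 31, 37}.
v=29: a=29^2·(≡18), b=29^0·(≡2) mod 29; (18|29)=-1, (2|29)=-1; (−1)^{2·0·14}·(-1)^0·(-1)^2 = +1.
v=19: a=19^1·(≡14), b=19^0·(≡16) mod 19; (14|19)=-1, (16|19)=+1; (−1)^{1·0·9}·(-1)^0·(+1)^1 = +1.
v=13: a=13^0·(≡7), b=13^-1·(≡2) mod 13; (7|13)=-1, (2|13)=-1; (−1)^{0·-1·6}·(-1)^-1·(-1)^0 = -1.
v=5: a=5^3·(≡3), b=5^4·(≡3) mod 5; (3|5)=-1, (3|5)=-1; (−1)^{3·4·2}·(-1)^4·(-1)^3 = -1.
v=3: a=3^-2·(≡1), b=3^1·(≡1) mod 3; (1|3)=+1, (1|3)=+1; (−1)^{-2·1·1}·(+1)^1·(+1)^-2 = +1.
v=37: a=37^-2·(≡36), b=37^0·(≡24) mod 37; (36|37)=+1, (24|37)=-1; (−1)^{-2·0·18}·(+1)^0·(-1)^-2 = +1.
v=7: a=7^0·(≡2), b=7^1·(≡2) mod 7; (2|7)=+1, (2|7)=+1; (−1)^{0·1·3}·(+1)^1·(+1)^0 = +1.
v=11: a=11^2·(≡9), b=11^0·(≡3) mod 11; (9|11)=+1, (3|11)=+1; (−1)^{2·0·5}·(+1)^0·(+1)^2 = +1.
v=2: v_2(a)=-8, v_2(b)=-2; units ≡ 1, 1 (mod 8); ε·ε+αω+βω = 0·0+-8·0+-2·0 ≡ 0  ⇒  (a,b)_2 = +1.
v=17: a=17^1·(≡8), b=17^0·(≡1) mod 17; (8|17)=+1, (1|17)=+1; (−1)^{1·0·8}·(+1)^0·(+1)^1 = +1.
v=31: a=31^1·(≡13), b=31^0·(≡5) mod 31; (13|31)=-1, (5|31)=+1; (−1)^{1·0·15}·(-1)^0·(+1)^1 = +1.
v=∞: 50065 > 0 and 273 > 0  ⇒  (a,b)_∞ = +1.
(50065, 273 / ℚ) ramifies at {5, 13}: a division algebra.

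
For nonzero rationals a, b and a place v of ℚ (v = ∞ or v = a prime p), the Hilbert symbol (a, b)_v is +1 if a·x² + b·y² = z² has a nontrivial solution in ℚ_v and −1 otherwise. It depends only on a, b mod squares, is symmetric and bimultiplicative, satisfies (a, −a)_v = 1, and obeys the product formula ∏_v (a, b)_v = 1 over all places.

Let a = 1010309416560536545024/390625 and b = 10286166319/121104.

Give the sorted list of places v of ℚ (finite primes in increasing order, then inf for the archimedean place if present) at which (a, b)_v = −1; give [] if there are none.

[2, 11]

Mod squares: a ≡ 391, b ≡ 2431. Check v ∈ {∞, 2, 3, 5, 11, 13, 17, 23, 29}.
v=11: a=11^4·(≡8), b=11^5·(≡5) mod 11; (8|11)=-1, (5|11)=+1; (−1)^{4·5·5}·(-1)^5·(+1)^4 = -1.
v=29: a=29^0·(≡8), b=29^-2·(≡20) mod 29; (8|29)=-1, (20|29)=+1; (−1)^{0·-2·14}·(-1)^-2·(+1)^0 = +1.
v=13: a=13^4·(≡1), b=13^1·(≡5) mod 13; (1|13)=+1, (5|13)=-1; (−1)^{4·1·6}·(+1)^1·(-1)^4 = +1.
v=23: a=23^1·(≡15), b=23^0·(≡4) mod 23; (15|23)=-1, (4|23)=+1; (−1)^{1·0·11}·(-1)^0·(+1)^1 = +1.
v=17: a=17^7·(≡10), b=17^3·(≡10) mod 17; (10|17)=-1, (10|17)=-1; (−1)^{7·3·8}·(-1)^3·(-1)^7 = +1.
v=∞: 391 > 0 and 2431 > 0  ⇒  (a,b)_∞ = +1.
v=3: a=3^0·(≡1), b=3^-2·(≡1) mod 3; (1|3)=+1, (1|3)=+1; (−1)^{0·-2·1}·(+1)^-2·(+1)^0 = +1.
v=5: a=5^-8·(≡4), b=5^0·(≡1) mod 5; (4|5)=+1, (1|5)=+1; (−1)^{-8·0·2}·(+1)^0·(+1)^-8 = +1.
v=2: v_2(a)=8, v_2(b)=-4; units ≡ 7, 7 (mod 8); ε·ε+αω+βω = 1·1+8·0+-4·0 ≡ 1  ⇒  (a,b)_2 = -1.
Ram(391, 2431) = {2, 11}; no ℚ_2-point on the conic.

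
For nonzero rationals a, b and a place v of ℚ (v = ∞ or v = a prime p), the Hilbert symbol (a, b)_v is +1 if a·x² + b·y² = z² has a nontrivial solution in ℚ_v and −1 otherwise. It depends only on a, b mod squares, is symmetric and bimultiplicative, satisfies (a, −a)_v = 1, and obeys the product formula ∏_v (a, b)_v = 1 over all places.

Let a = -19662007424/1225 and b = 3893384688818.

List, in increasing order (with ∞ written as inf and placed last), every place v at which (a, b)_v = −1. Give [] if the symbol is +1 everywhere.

Mod squares: a ≡ -580754, b ≡ 24242. Check v ∈ {∞, 2, 5, 7, 17, 19, 23, 29, 31}.
v=7: a=7^-2·(≡1), b=7^0·(≡2) mod 7; (1|7)=+1, (2|7)=+1; (−1)^{-2·0·3}·(+1)^0·(+1)^-2 = +1.
v=31: a=31^1·(≡13), b=31^1·(≡4) mod 31; (13|31)=-1, (4|31)=+1; (−1)^{1·1·15}·(-1)^1·(+1)^1 = +1.
v=5: a=5^-2·(≡4), b=5^0·(≡3) mod 5; (4|5)=+1, (3|5)=-1; (−1)^{-2·0·2}·(+1)^0·(-1)^-2 = +1.
v=23: a=23^2·(≡11), b=23^3·(≡19) mod 23; (11|23)=-1, (19|23)=-1; (−1)^{2·3·11}·(-1)^3·(-1)^2 = -1.
v=29: a=29^1·(≡20), b=29^2·(≡21) mod 29; (20|29)=+1, (21|29)=-1; (−1)^{1·2·14}·(+1)^2·(-1)^1 = -1.
v=19: a=19^1·(≡1), b=19^2·(≡11) mod 19; (1|19)=+1, (11|19)=+1; (−1)^{1·2·9}·(+1)^2·(+1)^1 = +1.
v=17: a=17^1·(≡4), b=17^1·(≡8) mod 17; (4|17)=+1, (8|17)=+1; (−1)^{1·1·8}·(+1)^1·(+1)^1 = +1.
v=∞: -580754 < 0 and 24242 > 0  ⇒  (a,b)_∞ = +1.
v=2: v_2(a)=7, v_2(b)=1; units ≡ 7, 1 (mod 8); ε·ε+αω+βω = 1·0+7·0+1·0 ≡ 0  ⇒  (a,b)_2 = +1.
(-580754, 24242 / ℚ) ramifies at {23, 29}: a division algebra.

[23, 29]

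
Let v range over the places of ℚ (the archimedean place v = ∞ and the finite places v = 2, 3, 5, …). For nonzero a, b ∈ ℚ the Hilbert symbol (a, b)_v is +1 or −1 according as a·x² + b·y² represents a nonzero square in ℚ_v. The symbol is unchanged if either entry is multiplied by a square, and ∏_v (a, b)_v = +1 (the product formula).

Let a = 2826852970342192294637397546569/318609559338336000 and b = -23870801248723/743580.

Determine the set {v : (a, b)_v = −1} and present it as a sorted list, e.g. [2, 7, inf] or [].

[2, 17, 41, 53]

Mod squares: a ≡ 615, b ≡ -309750285. Check v ∈ {∞, 2, 3, 5, 7, 11, 13, 17, 31, 41, 43, 53}.
v=17: a=17^-2·(≡12), b=17^-1·(≡11) mod 17; (12|17)=-1, (11|17)=-1; (−1)^{-2·-1·8}·(-1)^-1·(-1)^-2 = -1.
v=5: a=5^-3·(≡3), b=5^-1·(≡2) mod 5; (3|5)=-1, (2|5)=-1; (−1)^{-3·-1·2}·(-1)^-1·(-1)^-3 = +1.
v=31: a=31^4·(≡30), b=31^2·(≡9) mod 31; (30|31)=-1, (9|31)=+1; (−1)^{4·2·15}·(-1)^2·(+1)^4 = +1.
v=13: a=13^6·(≡4), b=13^3·(≡1) mod 13; (4|13)=+1, (1|13)=+1; (−1)^{6·3·6}·(+1)^3·(+1)^6 = +1.
v=43: a=43^2·(≡16), b=43^1·(≡30) mod 43; (16|43)=+1, (30|43)=-1; (−1)^{2·1·21}·(+1)^1·(-1)^2 = +1.
v=53: a=53^2·(≡34), b=53^1·(≡30) mod 53; (34|53)=-1, (30|53)=-1; (−1)^{2·1·26}·(-1)^1·(-1)^2 = -1.
v=41: a=41^3·(≡35), b=41^1·(≡18) mod 41; (35|41)=-1, (18|41)=+1; (−1)^{3·1·20}·(-1)^1·(+1)^3 = -1.
v=2: v_2(a)=-8, v_2(b)=-2; units ≡ 7, 3 (mod 8); ε·ε+αω+βω = 1·1+-8·1+-2·0 ≡ 1  ⇒  (a,b)_2 = -1.
v=11: a=11^6·(≡10), b=11^2·(≡8) mod 11; (10|11)=-1, (8|11)=-1; (−1)^{6·2·5}·(-1)^2·(-1)^6 = +1.
v=7: a=7^-4·(≡6), b=7^0·(≡1) mod 7; (6|7)=-1, (1|7)=+1; (−1)^{-4·0·3}·(-1)^0·(+1)^-4 = +1.
v=∞: 615 > 0 and -309750285 < 0  ⇒  (a,b)_∞ = +1.
v=3: a=3^-15·(≡1), b=3^-7·(≡2) mod 3; (1|3)=+1, (2|3)=-1; (−1)^{-15·-7·1}·(+1)^-7·(-1)^-15 = +1.
|Ram(615, -309750285)| = 4, even; anisotropic at {2, 17, 41, 53}.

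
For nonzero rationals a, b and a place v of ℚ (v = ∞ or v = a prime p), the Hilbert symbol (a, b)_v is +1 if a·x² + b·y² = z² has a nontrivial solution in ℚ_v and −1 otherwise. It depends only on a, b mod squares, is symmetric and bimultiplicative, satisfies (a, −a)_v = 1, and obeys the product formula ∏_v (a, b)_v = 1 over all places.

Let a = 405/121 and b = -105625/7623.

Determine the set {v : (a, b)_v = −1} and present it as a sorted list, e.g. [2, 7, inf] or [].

[5, 7]

Mod squares: a ≡ 5, b ≡ -7. Check v ∈ {∞, 2, 3, 5, 7, 11, 13}.
v=13: a=13^0·(≡7), b=13^2·(≡5) mod 13; (7|13)=-1, (5|13)=-1; (−1)^{0·2·6}·(-1)^2·(-1)^0 = +1.
v=∞: 5 > 0 and -7 < 0  ⇒  (a,b)_∞ = +1.
v=2: v_2(a)=0, v_2(b)=0; units ≡ 5, 1 (mod 8); ε·ε+αω+βω = 0·0+0·0+0·1 ≡ 0  ⇒  (a,b)_2 = +1.
v=3: a=3^4·(≡2), b=3^-2·(≡2) mod 3; (2|3)=-1, (2|3)=-1; (−1)^{4·-2·1}·(-1)^-2·(-1)^4 = +1.
v=7: a=7^0·(≡3), b=7^-1·(≡3) mod 7; (3|7)=-1, (3|7)=-1; (−1)^{0·-1·3}·(-1)^-1·(-1)^0 = -1.
v=5: a=5^1·(≡1), b=5^4·(≡2) mod 5; (1|5)=+1, (2|5)=-1; (−1)^{1·4·2}·(+1)^4·(-1)^1 = -1.
v=11: a=11^-2·(≡9), b=11^-2·(≡1) mod 11; (9|11)=+1, (1|11)=+1; (−1)^{-2·-2·5}·(+1)^-2·(+1)^-2 = +1.
Ram(5, -7) = {5, 7}; no ℚ_5-point on the conic.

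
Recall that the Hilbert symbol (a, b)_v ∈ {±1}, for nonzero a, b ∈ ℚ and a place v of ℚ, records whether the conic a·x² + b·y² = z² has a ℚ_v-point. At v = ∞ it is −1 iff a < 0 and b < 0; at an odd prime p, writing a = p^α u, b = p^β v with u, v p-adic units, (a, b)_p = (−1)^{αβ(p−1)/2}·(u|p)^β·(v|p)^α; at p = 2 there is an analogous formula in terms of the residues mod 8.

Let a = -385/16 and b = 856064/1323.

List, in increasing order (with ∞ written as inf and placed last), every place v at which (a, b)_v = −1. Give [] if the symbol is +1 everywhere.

Mod squares: a ≡ -385, b ≡ 627. Check v ∈ {∞, 2, 3, 5, 7, 11, 19}.
v=7: a=7^1·(≡4), b=7^-2·(≡1) mod 7; (4|7)=+1, (1|7)=+1; (−1)^{1·-2·3}·(+1)^-2·(+1)^1 = +1.
v=3: a=3^0·(≡2), b=3^-3·(≡2) mod 3; (2|3)=-1, (2|3)=-1; (−1)^{0·-3·1}·(-1)^-3·(-1)^0 = -1.
v=11: a=11^1·(≡4), b=11^1·(≡7) mod 11; (4|11)=+1, (7|11)=-1; (−1)^{1·1·5}·(+1)^1·(-1)^1 = +1.
v=∞: -385 < 0 and 627 > 0  ⇒  (a,b)_∞ = +1.
v=2: v_2(a)=-4, v_2(b)=12; units ≡ 7, 3 (mod 8); ε·ε+αω+βω = 1·1+-4·1+12·0 ≡ 1  ⇒  (a,b)_2 = -1.
v=5: a=5^1·(≡3), b=5^0·(≡3) mod 5; (3|5)=-1, (3|5)=-1; (−1)^{1·0·2}·(-1)^0·(-1)^1 = -1.
v=19: a=19^0·(≡8), b=19^1·(≡18) mod 19; (8|19)=-1, (18|19)=-1; (−1)^{0·1·9}·(-1)^1·(-1)^0 = -1.
|Ram(-385, 627)| = 4, even; anisotropic at {2, 3, 5, 19}.

[2, 3, 5, 19]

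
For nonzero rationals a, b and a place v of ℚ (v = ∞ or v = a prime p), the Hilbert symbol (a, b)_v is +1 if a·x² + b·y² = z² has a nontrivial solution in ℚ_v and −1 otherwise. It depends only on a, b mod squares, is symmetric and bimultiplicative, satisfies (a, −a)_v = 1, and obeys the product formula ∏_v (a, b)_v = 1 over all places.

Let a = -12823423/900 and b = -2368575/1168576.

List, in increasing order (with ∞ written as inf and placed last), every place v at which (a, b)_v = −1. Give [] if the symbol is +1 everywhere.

[3, inf]

(a, b) ≡ (-9367, -1653) mod (ℚ^×)²; places V = {2, 3, 5, 11, 17, 19, 29, 31, 37, ∞}.
(a,b)_31: α=0, u≡6; β=-2, v≡6 (mod 31); (6|31)=-1, (6|31)=-1; sign (−1)^0·-1^-2·-1^0 = +1.
(a,b)_5: α=-2, u≡2; β=2, v≡2 (mod 5); (2|5)=-1, (2|5)=-1; sign (−1)^0·-1^2·-1^-2 = +1.
(a,b)_∞: sgn(-9367)=−, sgn(-1653)=−, so -1.
(a,b)_19: α=1, u≡11; β=-1, v≡3 (mod 19); (11|19)=+1, (3|19)=-1; sign (−1)^1·+1^-1·-1^1 = +1.
(a,b)_29: α=1, u≡5; β=1, v≡5 (mod 29); (5|29)=+1, (5|29)=+1; sign (−1)^0·+1^1·+1^1 = +1.
(a,b)_2: α=-2, β=-6; u≡1, v≡3 (mod 8); ε(u)ε(v)=0·1, αω(v)=-2·1, βω(u)=-6·0; sum ≡ 0  ⇒  +1.
(a,b)_11: α=0, u≡4; β=2, v≡8 (mod 11); (4|11)=+1, (8|11)=-1; sign (−1)^0·+1^2·-1^0 = +1.
(a,b)_17: α=1, u≡12; β=0, v≡4 (mod 17); (12|17)=-1, (4|17)=+1; sign (−1)^0·-1^0·+1^1 = +1.
(a,b)_3: α=-2, u≡2; β=3, v≡1 (mod 3); (2|3)=-1, (1|3)=+1; sign (−1)^0·-1^3·+1^-2 = -1.
(a,b)_37: α=2, u≡18; β=0, v≡33 (mod 37); (18|37)=-1, (33|37)=+1; sign (−1)^0·-1^0·+1^2 = +1.
|Ram(-9367, -1653)| = 2, even; anisotropic at {3, ∞}.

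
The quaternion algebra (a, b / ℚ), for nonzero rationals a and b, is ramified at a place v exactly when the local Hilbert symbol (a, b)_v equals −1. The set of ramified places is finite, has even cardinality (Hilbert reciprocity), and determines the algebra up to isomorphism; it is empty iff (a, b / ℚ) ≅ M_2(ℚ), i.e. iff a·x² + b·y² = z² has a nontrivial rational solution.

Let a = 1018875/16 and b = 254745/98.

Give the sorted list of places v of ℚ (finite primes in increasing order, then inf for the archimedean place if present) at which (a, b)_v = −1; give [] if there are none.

[2, 3, 5, 13, 17, 37]

Mod squares: a ≡ 40755, b ≡ 6290. Check v ∈ {∞, 2, 3, 5, 7, 11, 13, 17, 19, 37}.
v=13: a=13^1·(≡8), b=13^0·(≡7) mod 13; (8|13)=-1, (7|13)=-1; (−1)^{1·0·6}·(-1)^0·(-1)^1 = -1.
v=17: a=17^0·(≡3), b=17^1·(≡15) mod 17; (3|17)=-1, (15|17)=+1; (−1)^{0·1·8}·(-1)^1·(+1)^0 = -1.
v=19: a=19^1·(≡4), b=19^0·(≡4) mod 19; (4|19)=+1, (4|19)=+1; (−1)^{1·0·9}·(+1)^0·(+1)^1 = +1.
v=37: a=37^0·(≡5), b=37^1·(≡14) mod 37; (5|37)=-1, (14|37)=-1; (−1)^{0·1·18}·(-1)^1·(-1)^0 = -1.
v=11: a=11^1·(≡1), b=11^0·(≡4) mod 11; (1|11)=+1, (4|11)=+1; (−1)^{1·0·5}·(+1)^0·(+1)^1 = +1.
v=∞: 40755 > 0 and 6290 > 0  ⇒  (a,b)_∞ = +1.
v=2: v_2(a)=-4, v_2(b)=-1; units ≡ 3, 1 (mod 8); ε·ε+αω+βω = 1·0+-4·0+-1·1 ≡ 1  ⇒  (a,b)_2 = -1.
v=5: a=5^3·(≡1), b=5^1·(≡3) mod 5; (1|5)=+1, (3|5)=-1; (−1)^{3·1·2}·(+1)^1·(-1)^3 = -1.
v=3: a=3^1·(≡1), b=3^4·(≡2) mod 3; (1|3)=+1, (2|3)=-1; (−1)^{1·4·1}·(+1)^4·(-1)^1 = -1.
v=7: a=7^0·(≡2), b=7^-2·(≡4) mod 7; (2|7)=+1, (4|7)=+1; (−1)^{0·-2·3}·(+1)^-2·(+1)^0 = +1.
(40755, 6290 / ℚ) ramifies at {2, 3, 5, 13, 17, 37}: a division algebra.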